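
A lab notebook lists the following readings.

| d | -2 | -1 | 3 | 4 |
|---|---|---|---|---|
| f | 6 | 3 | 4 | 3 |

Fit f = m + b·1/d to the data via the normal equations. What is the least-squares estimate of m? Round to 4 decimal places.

Sums needed: Σ1 = 4, Σ1/d = -11/12, Σ1/d·1/d = 205/144.
Moment sums: Σf = 16, Σ1/d·f = -47/12.
Normal equations: [[4, -11/12]; [-11/12, 205/144]]·[m, b]ᵀ = [16, -47/12]ᵀ.
Eliminating b: (205/144)·(row 1) − (-11/12)·(row 2) gives (233/48)·m = (205/144)·16 − (-11/12)·(-47/12) = 307/16, so m = 921/233.
Then b = ((-47/12) − (-11/12)·(921/233))/(205/144) = -48/233.

m = 3.9528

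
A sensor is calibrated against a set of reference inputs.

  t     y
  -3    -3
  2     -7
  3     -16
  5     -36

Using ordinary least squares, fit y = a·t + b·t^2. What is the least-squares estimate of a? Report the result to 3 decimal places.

a = -2.041

Forming AᵀA = [[47, 133]; [133, 803]] and Aᵀy = [-233, -1099]ᵀ gives AᵀA·[a, b]ᵀ = Aᵀy.
Determinant 47·803 − 133² = 20052.
a = ((-233)·803 − 133·(-1099))/20052 = -1137/557; b = (47·(-1099) − 133·(-233))/20052 = -574/557.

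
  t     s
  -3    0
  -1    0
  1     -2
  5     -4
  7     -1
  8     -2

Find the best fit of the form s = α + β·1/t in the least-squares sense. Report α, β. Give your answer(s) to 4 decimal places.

Forming MᵀM = [[6, 113/840]; [113/840, 1543249/705600]] and Mᵀs = [-9, -447/140]ᵀ gives MᵀM·[α, β]ᵀ = Mᵀs.
Eliminating β: (1543249/705600)·(row 1) − (113/840)·(row 2) gives (369869/28224)·α = (1543249/705600)·(-9) − (113/840)·(-447/140) = -60383/3136, so α = -543447/369869.
Then β = ((-447/140) − (113/840)·(-543447/369869))/(1543249/705600) = -506520/369869.

α = -1.4693, β = -1.3695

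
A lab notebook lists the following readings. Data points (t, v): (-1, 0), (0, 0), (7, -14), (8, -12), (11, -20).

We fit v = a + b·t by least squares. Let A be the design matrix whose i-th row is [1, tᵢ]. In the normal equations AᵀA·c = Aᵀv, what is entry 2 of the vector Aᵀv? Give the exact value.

Entry 2 ↔ basis t, so (Aᵀv)_{2} = Σᵢ (t)·vᵢ = (-1)·(0) + (0)·(0) + (7)·(-14) + (8)·(-12) + (11)·(-20) = -414.

-414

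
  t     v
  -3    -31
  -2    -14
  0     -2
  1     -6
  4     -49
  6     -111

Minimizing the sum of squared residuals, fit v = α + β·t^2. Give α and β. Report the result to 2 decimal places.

With design matrix M, MᵀM = [[6, 66]; [66, 1650]] and Mᵀv = [-213, -5121]ᵀ.
det = 6·1650 − 66² = 5544.
α = ((-213)·1650 − 66·(-5121))/5544 = -17/7; β = (6·(-5121) − 66·(-213))/5544 = -463/154.

α = -2.43, β = -3.01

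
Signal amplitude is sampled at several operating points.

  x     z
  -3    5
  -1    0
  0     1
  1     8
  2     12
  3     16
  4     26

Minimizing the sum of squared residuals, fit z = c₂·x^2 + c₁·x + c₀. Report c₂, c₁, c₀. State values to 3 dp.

c₂ = 0.916, c₁ = 2.185, c₀ = 2.607

Normal-equation sums: Σx^2·x^2 = 436, Σx^2·x = 72, Σx^2 = 40, Σx·x = 40, Σx = 6, Σ1 = 7.
And Σx^2·z = 661, Σx·z = 169, Σz = 68.
AᵀA·[c₂, c₁, c₀]ᵀ = Aᵀz becomes [[436, 72, 40]; [72, 40, 6]; [40, 6, 7]]·[c₂, c₁, c₀]ᵀ = [661, 169, 68]ᵀ.
Inverting the 3×3 Gram matrix, [c₂, c₁, c₀]ᵀ = [9311/10164, 673/308, 13247/5082]ᵀ.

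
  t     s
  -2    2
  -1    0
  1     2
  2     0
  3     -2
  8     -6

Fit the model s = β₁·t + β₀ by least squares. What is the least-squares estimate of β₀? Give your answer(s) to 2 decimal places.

Setting ∂/∂β₁ … = 0 gives: 83·β₁ + 11·β₀ = -56;  11·β₁ + 6·β₀ = -4.
(Σt·t = 83, Σt = 11, Σ1 = 6, Σt·s = -56, Σs = -4.)
Δ = 83·6 − 11² = 377.
β₁ = ((-56)·6 − 11·(-4))/377 = -292/377; β₀ = (83·(-4) − 11·(-56))/377 = 284/377.

β₀ = 0.75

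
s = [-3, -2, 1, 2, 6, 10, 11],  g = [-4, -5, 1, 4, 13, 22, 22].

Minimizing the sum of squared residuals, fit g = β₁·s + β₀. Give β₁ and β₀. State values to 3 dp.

β₁ = 2.055, β₀ = 0.231

Entries of XᵀX: Σs·s = 275, Σs = 25, Σ1 = 7.
For Xᵀg: Σs·g = 571, Σg = 53.
Normal equations: [[275, 25]; [25, 7]]·[β₁, β₀]ᵀ = [571, 53]ᵀ.
Eliminating β₀: 7·(row 1) − 25·(row 2) gives 1300·β₁ = 7·571 − 25·53 = 2672, so β₁ = 668/325.
Then β₀ = (53 − 25·(668/325))/7 = 3/13.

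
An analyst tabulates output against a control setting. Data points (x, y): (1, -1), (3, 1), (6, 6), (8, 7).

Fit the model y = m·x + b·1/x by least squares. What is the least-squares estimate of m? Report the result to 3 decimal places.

From the data, Σx·x = 110, Σx·1/x = 4, Σ1/x·1/x = 665/576.
And Σx·y = 94, Σ1/x·y = 29/24.
MᵀM·[m, b]ᵀ = Mᵀy becomes [[110, 4]; [4, 665/576]]·[m, b]ᵀ = [94, 29/24]ᵀ.
Eliminating b: (665/576)·(row 1) − 4·(row 2) gives (31967/288)·m = (665/576)·94 − 4·(29/24) = 29863/288, so m = 29863/31967.
Then b = ((29/24) − 4·(29863/31967))/(665/576) = -70008/31967.

m = 0.934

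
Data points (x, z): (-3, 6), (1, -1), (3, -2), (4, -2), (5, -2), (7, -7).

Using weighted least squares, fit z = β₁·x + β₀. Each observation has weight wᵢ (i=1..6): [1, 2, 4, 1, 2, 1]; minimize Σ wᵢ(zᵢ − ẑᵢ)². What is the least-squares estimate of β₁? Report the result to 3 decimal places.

β₁ = -1.038

Entries of MᵀWM: Σwᵢ·x·x = 162, Σwᵢ·x = 32, Σwᵢ·1 = 11.
For MᵀWz: Σwᵢ·x·z = -121, Σwᵢ·z = -17.
Determinant 162·11 − 32² = 758.
β₁ = ((-121)·11 − 32·(-17))/758 = -787/758; β₀ = (162·(-17) − 32·(-121))/758 = 559/379.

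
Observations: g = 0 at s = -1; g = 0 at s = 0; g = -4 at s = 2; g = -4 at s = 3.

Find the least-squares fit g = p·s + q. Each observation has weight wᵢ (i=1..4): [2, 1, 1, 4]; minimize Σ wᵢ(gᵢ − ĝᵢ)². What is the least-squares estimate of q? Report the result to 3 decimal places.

q = -0.875

Setting ∂/∂p … = 0 gives: 42·p + 12·q = -56;  12·p + 8·q = -20.
det = 42·8 − 12² = 192.
p = ((-56)·8 − 12·(-20))/192 = -13/12; q = (42·(-20) − 12·(-56))/192 = -7/8.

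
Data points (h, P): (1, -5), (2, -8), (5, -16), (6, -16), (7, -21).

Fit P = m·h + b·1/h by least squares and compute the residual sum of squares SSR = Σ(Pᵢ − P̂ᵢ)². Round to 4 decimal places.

Setting ∂/∂m … = 0 gives: 115·m + 5·b = -344;  5·m + (29507/22050)·b = -268/15.
Eliminating b: (29507/22050)·(row 1) − 5·(row 2) gives (568411/4410)·m = (29507/22050)·(-344) − 5·(-268/15) = -4090304/11025, so m = -8180608/2842055.
Then b = ((-268/15) − 5·(-8180608/2842055))/(29507/22050) = -1475880/568411.
Residuals: 1349733/2842055, -2685524/2842055, -618792/568411, 4840668/2842055, -1364699/2842055; SSR = 15446878/2842055.

SSR = 5.4351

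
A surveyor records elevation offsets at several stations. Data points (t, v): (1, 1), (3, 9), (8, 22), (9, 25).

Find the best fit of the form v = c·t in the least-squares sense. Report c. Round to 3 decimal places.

c = 2.768

Entries of AᵀA: Σt·t = 155.
Right-hand side: Σt·v = 429.
Normal equations: [[155]]·[c]ᵀ = [429]ᵀ.
Hence c = 429 / 155 ≈ 2.76774.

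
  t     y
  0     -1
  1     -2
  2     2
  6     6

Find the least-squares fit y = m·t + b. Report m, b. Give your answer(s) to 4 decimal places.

Setting ∂/∂m … = 0 gives: 41·m + 9·b = 38;  9·m + 4·b = 5.
det = 41·4 − 9² = 83.
m = (38·4 − 9·5)/83 = 107/83; b = (41·5 − 9·38)/83 = -137/83.

m = 1.2892, b = -1.6506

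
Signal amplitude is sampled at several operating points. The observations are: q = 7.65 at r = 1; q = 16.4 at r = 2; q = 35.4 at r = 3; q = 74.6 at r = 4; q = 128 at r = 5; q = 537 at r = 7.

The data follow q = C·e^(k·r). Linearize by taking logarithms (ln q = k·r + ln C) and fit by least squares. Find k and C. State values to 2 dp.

With ln qᵢ as the transformed response and rᵢ as the regressor:
XᵀX = [[104.0000, 22.0000]; [22.0000, 6]], rhs = [103.8401, 23.8489]ᵀ  (here Σr = 22.0000, Σ(r)² = 104.0000, Σln q = 23.8489, Σr·ln q = 103.8401).
Slope k = (n·Σr·ln q − Σr·Σln q)/(n·Σ(r)² − (Σr)²) = (6·103.8401 − 22.0000·23.8489)/140.0000 = 0.70261; ln C = (Σln q − k·Σr)/n = 1.39857, so C = exp(1.39857) = 4.04941.

k = 0.70, C = 4.05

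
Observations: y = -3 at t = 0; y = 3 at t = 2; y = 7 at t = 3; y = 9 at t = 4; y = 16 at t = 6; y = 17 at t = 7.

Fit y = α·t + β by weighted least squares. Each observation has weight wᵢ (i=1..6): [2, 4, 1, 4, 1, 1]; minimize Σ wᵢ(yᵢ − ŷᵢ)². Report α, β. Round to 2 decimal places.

AᵀWA·[α, β]ᵀ = AᵀWy reads: 174·α + 40·β = 404;  40·α + 13·β = 82.
Δ = 174·13 − 40² = 662.
α = (404·13 − 40·82)/662 = 986/331; β = (174·82 − 40·404)/662 = -946/331.

α = 2.98, β = -2.86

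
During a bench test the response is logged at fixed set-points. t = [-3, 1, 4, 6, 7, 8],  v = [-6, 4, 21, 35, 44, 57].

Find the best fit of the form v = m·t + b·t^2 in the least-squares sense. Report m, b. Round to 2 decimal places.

Entries of AᵀA: Σt·t = 175, Σt·t^2 = 1109, Σt^2·t^2 = 8131.
For Aᵀv: Σt·v = 1080, Σt^2·v = 7350.
det = 175·8131 − 1109² = 193044.
m = (1080·8131 − 1109·7350)/193044 = 105055/32174; b = (175·7350 − 1109·1080)/193044 = 14755/32174.

m = 3.27, b = 0.46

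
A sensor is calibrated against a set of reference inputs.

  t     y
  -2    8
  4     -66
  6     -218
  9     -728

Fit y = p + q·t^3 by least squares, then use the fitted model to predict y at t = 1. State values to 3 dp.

ŷ = -2.441

MᵀM·[p, q]ᵀ = Mᵀy reads: 4·p + 1001·q = -1004;  1001·p + 582257·q = -582088.
(Σ1 = 4, Σt^3 = 1001, Σt^3·t^3 = 582257, Σy = -1004, Σt^3·y = -582088.)
Determinant 4·582257 − 1001² = 1327027.
p = ((-1004)·582257 − 1001·(-582088))/1327027 = -147380/102079; q = (4·(-582088) − 1001·(-1004))/1327027 = -101796/102079.
At t = 1: ŷ = (-147380/102079)·(1) + (-101796/102079)·(1) = -249176/102079.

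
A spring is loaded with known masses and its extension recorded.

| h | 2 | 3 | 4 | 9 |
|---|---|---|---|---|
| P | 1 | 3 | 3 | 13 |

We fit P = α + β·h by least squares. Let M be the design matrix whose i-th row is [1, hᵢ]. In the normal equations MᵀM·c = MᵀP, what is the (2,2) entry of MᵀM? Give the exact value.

Row 2 ↔ basis h, column 2 ↔ basis h, so (MᵀM)_{2,2} = Σᵢ (h)·(h) = (2)·(2) + (3)·(3) + (4)·(4) + (9)·(9) = 110.

110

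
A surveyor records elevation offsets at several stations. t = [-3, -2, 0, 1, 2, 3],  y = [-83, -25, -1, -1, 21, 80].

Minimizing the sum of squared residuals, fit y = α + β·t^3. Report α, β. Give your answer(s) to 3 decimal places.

Entries of AᵀA: Σ1 = 6, Σt^3 = 1, Σt^3·t^3 = 1587.
Moment sums: Σy = -9, Σt^3·y = 4768.
Eliminating β: 1587·(row 1) − 1·(row 2) gives 9521·α = 1587·(-9) − 1·4768 = -19051, so α = -19051/9521.
Then β = (4768 − 1·(-19051/9521))/1587 = 28617/9521.

α = -2.001, β = 3.006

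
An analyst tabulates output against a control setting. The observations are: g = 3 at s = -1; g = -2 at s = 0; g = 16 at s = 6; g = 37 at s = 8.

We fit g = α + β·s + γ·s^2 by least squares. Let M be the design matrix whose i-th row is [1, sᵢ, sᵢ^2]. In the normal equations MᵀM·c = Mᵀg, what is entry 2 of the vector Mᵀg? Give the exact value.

389

Entry 2 ↔ basis s, so (Mᵀg)_{2} = Σᵢ (s)·gᵢ = (-1)·(3) + (0)·(-2) + (6)·(16) + (8)·(37) = 389.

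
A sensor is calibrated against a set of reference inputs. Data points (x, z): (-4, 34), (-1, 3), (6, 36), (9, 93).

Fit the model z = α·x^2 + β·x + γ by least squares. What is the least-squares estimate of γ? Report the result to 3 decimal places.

Sums needed: Σx^2·x^2 = 8114, Σx^2·x = 880, Σx^2 = 134, Σx·x = 134, Σx = 10, Σ1 = 4.
Moment sums: Σx^2·z = 9376, Σx·z = 914, Σz = 166.
Normal equations: [[8114, 880, 134]; [880, 134, 10]; [134, 10, 4]]·[α, β, γ]ᵀ = [9376, 914, 166]ᵀ.
Inverting the 3×3 Gram matrix, [α, β, γ]ᵀ = [22/15, -901/327, -406/545]ᵀ.

γ = -0.745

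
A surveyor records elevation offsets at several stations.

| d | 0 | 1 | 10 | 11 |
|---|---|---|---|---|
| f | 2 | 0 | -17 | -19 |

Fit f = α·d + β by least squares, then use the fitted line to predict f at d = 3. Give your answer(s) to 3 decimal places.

The normal system MᵀM·[α, β]ᵀ = Mᵀf is [[222, 22]; [22, 4]]·[α, β]ᵀ = [-379, -34]ᵀ.
Eliminating β: 4·(row 1) − 22·(row 2) gives 404·α = 4·(-379) − 22·(-34) = -768, so α = -192/101.
Then β = ((-34) − 22·(-192/101))/4 = 395/202.
At d = 3: f̂ = (-192/101)·(3) + (395/202)·(1) = -757/202.

f̂ = -3.748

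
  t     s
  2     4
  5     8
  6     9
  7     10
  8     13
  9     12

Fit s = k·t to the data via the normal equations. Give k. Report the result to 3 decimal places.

Normal-equation sums: Σt·t = 259.
And Σt·s = 384.
k = 384/259 = 1.48263.

k = 1.483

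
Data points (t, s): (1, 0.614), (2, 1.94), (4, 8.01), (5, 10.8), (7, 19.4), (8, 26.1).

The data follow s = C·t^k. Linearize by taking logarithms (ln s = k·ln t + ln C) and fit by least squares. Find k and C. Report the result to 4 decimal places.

k = 1.8088, C = 0.5974

Let Y = ln s. Fitting Y = k·ln t + ln C by least squares:
Sums: Σln t = 7.7142, Σ(ln t)² = 13.1032, Σln s = 10.8624, Σln t·ln s = 19.7267.
Normal system: [[13.1032, 7.7142]; [7.7142, 6]]·[k, ln C]ᵀ = [19.7267, 10.8624]ᵀ.
Solving (det = 19.1098): k = 1.80877, ln C = -0.51515, so C = exp(-0.51515) = 0.59741.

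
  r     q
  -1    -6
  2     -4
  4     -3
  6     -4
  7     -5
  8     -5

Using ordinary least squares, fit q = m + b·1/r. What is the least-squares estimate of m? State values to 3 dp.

Sums needed: Σ1 = 6, Σ1/r = 31/168, Σ1/r·1/r = 38845/28224.
And Σq = -27, Σ1/r·q = 209/168.
Normal equations: [[6, 31/168]; [31/168, 38845/28224]]·[m, b]ᵀ = [-27, 209/168]ᵀ.
Eliminating b: (38845/28224)·(row 1) − (31/168)·(row 2) gives (232109/28224)·m = (38845/28224)·(-27) − (31/168)·(209/168) = -527647/14112, so m = -1055294/232109.
Then b = ((209/168) − (31/168)·(-1055294/232109))/(38845/28224) = 351288/232109.

m = -4.547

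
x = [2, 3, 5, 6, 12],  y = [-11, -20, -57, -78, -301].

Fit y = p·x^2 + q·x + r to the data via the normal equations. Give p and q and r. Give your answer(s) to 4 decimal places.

The normal equations are: 22754·p + 2104·q + 218·r = -47801;  2104·p + 218·q + 28·r = -4447;  218·p + 28·q + 5·r = -467.
Row-reducing yields p = -17075/8558, q = -9737/8558, r = -160/4279.

p = -1.9952, q = -1.1378, r = -0.0374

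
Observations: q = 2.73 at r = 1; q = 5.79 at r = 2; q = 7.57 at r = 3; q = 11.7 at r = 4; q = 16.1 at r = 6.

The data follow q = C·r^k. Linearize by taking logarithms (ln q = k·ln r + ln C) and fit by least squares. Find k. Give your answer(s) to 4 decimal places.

Linearized form: ln q = k·ln r + ln C. From the 5 transformed points,
AᵀA = [[6.8196, 4.9698]; [4.9698, 5]], rhs = [11.8298, 10.0230]ᵀ  (here Σln r = 4.9698, Σ(ln r)² = 6.8196, Σln q = 10.0230, Σln r·ln q = 11.8298).
Slope k = (n·Σln r·ln q − Σln r·Σln q)/(n·Σ(ln r)² − (Σln r)²) = (5·11.8298 − 4.9698·10.0230)/9.3990 = 0.99331; ln C = (Σln q − k·Σln r)/n = 1.01730.

k = 0.9933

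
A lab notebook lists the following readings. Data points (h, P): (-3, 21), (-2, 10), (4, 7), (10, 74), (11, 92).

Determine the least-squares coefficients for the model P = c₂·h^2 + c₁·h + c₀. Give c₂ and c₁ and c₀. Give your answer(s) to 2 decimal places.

c₂ = 1.01, c₁ = -2.87, c₀ = 1.95

AᵀA·[c₂, c₁, c₀]ᵀ = AᵀP reads: 24994·c₂ + 2360·c₁ + 250·c₀ = 18873;  2360·c₂ + 250·c₁ + 20·c₀ = 1697;  250·c₂ + 20·c₁ + 5·c₀ = 204.
Inverting the 3×3 Gram matrix, [c₂, c₁, c₀]ᵀ = [1625/1614, -394033/137190, 44539/22865]ᵀ.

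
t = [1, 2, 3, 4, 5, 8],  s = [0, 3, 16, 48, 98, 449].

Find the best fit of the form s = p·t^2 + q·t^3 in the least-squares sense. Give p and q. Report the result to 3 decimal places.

Compute the Gram sums: Σt^2·t^2 = 5075, Σt^2·t^3 = 37193, Σt^3·t^3 = 282659.
For Xᵀs: Σt^2·s = 32110, Σt^3·s = 245666.
So XᵀX·[p, q]ᵀ = Xᵀs: [[5075, 37193]; [37193, 282659]]·[p, q]ᵀ = [32110, 245666]ᵀ.
det = 5075·282659 − 37193² = 51175176.
p = (32110·282659 − 37193·245666)/51175176 = -585337/492069; q = (5075·245666 − 37193·32110)/51175176 = 6560965/6396897.

p = -1.190, q = 1.026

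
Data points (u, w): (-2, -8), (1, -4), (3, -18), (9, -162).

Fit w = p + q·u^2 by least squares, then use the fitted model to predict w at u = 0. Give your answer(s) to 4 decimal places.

Compute the Gram sums: Σ1 = 4, Σu^2 = 95, Σu^2·u^2 = 6659.
Moment sums: Σw = -192, Σu^2·w = -13320.
Determinant 4·6659 − 95² = 17611.
p = ((-192)·6659 − 95·(-13320))/17611 = -13128/17611; q = (4·(-13320) − 95·(-192))/17611 = -35040/17611.
At u = 0: ŵ = (-13128/17611)·(1) + (-35040/17611)·(0) = -13128/17611.

ŵ = -0.7454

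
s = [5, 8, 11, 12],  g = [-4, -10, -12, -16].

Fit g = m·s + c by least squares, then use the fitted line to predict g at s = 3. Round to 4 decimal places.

The normal equations are: 354·m + 36·c = -424;  36·m + 4·c = -42.
Eliminating c: 4·(row 1) − 36·(row 2) gives 120·m = 4·(-424) − 36·(-42) = -184, so m = -23/15.
Then c = ((-42) − 36·(-23/15))/4 = 33/10.
At s = 3: ĝ = (-23/15)·(3) + (33/10)·(1) = -13/10.

ĝ = -1.3000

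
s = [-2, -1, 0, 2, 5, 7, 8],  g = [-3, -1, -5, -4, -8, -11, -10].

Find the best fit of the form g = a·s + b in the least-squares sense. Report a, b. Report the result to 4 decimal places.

From the data, Σs·s = 147, Σs = 19, Σ1 = 7.
Moment sums: Σs·g = -198, Σg = -42.
XᵀX·[a, b]ᵀ = Xᵀg becomes [[147, 19]; [19, 7]]·[a, b]ᵀ = [-198, -42]ᵀ.
Eliminating b: 7·(row 1) − 19·(row 2) gives 668·a = 7·(-198) − 19·(-42) = -588, so a = -147/167.
Then b = ((-42) − 19·(-147/167))/7 = -603/167.

a = -0.8802, b = -3.6108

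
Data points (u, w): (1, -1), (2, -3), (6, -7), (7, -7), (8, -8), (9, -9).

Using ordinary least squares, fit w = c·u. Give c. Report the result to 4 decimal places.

From the data, Σu·u = 235.
For Mᵀw: Σu·w = -243.
Normal equations: [[235]]·[c]ᵀ = [-243]ᵀ.
Hence c = -243 / 235 ≈ -1.03404.

c = -1.0340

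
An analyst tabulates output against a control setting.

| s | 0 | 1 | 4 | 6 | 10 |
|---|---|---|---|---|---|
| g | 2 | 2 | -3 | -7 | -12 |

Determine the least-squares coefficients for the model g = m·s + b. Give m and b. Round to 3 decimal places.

m = -1.488, b = 2.648

MᵀM·[m, b]ᵀ = Mᵀg reads: 153·m + 21·b = -172;  21·m + 5·b = -18.
(Σs·s = 153, Σs = 21, Σ1 = 5, Σs·g = -172, Σg = -18.)
det = 153·5 − 21² = 324.
m = ((-172)·5 − 21·(-18))/324 = -241/162; b = (153·(-18) − 21·(-172))/324 = 143/54.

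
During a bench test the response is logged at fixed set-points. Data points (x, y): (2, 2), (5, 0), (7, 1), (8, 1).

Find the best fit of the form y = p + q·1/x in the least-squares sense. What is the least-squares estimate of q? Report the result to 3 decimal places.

Compute the Gram sums: Σ1 = 4, Σ1/x = 271/280, Σ1/x·1/x = 25561/78400.
For Aᵀy: Σy = 4, Σ1/x·y = 71/56.
AᵀA·[p, q]ᵀ = Aᵀy becomes [[4, 271/280]; [271/280, 25561/78400]]·[p, q]ᵀ = [4, 71/56]ᵀ.
Determinant 4·(25561/78400) − (271/280)² = 28803/78400.
p = (4·(25561/78400) − (271/280)·(71/56))/(28803/78400) = 2013/9601; q = (4·(71/56) − (271/280)·4)/(28803/78400) = 31360/9601.

q = 3.266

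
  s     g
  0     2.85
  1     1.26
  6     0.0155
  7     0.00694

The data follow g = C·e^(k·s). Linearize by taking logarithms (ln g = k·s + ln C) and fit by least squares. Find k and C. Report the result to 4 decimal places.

Let Y = ln g. Fitting Y = k·s + ln C by least squares:
Σs = 14.0000, Σ(s)² = 86.0000, Σln g = -7.8589, Σs·ln g = -59.5636.
Equations: 86.0000·k + 14.0000·ln C = -59.5636;  14.0000·k + 4·ln C = -7.8589.
Solving (det = 148.0000): k = -0.86641, ln C = 1.06771, so C = exp(1.06771) = 2.90871.

k = -0.8664, C = 2.9087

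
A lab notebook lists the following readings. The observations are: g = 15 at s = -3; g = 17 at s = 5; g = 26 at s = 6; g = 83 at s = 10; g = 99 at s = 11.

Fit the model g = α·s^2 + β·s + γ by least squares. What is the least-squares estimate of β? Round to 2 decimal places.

β = -1.65

The normal system AᵀA·[α, β, γ]ᵀ = Aᵀg is [[26643, 2645, 291]; [2645, 291, 29]; [291, 29, 5]]·[α, β, γ]ᵀ = [21775, 2115, 240]ᵀ.
Solving the 3×3 system (Gaussian elimination) gives α = 333305/344704, β = -568555/344704, γ = 111265/86176.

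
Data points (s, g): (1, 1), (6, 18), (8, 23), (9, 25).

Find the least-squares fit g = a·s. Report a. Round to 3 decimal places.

Normal-equation sums: Σs·s = 182.
Right-hand side: Σs·g = 518.
AᵀA·[a]ᵀ = Aᵀg becomes [[182]]·[a]ᵀ = [518]ᵀ.
a = 518/182 = 2.84615.

a = 2.846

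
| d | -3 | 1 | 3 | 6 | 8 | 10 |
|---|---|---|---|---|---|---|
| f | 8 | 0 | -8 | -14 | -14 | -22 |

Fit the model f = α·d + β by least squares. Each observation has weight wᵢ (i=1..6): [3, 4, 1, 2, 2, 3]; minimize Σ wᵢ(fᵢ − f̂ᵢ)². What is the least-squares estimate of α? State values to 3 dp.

α = -2.273

Compute the Gram sums: Σwᵢ·d·d = 540, Σwᵢ·d = 56, Σwᵢ·1 = 15.
Moment sums: Σwᵢ·d·f = -1148, Σwᵢ·f = -106.
Eliminating β: 15·(row 1) − 56·(row 2) gives 4964·α = 15·(-1148) − 56·(-106) = -11284, so α = -2821/1241.
Then β = ((-106) − 56·(-2821/1241))/15 = 1762/1241.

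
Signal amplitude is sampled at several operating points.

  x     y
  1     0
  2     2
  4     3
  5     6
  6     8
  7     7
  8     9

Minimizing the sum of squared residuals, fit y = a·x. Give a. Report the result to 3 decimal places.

MᵀM·[a]ᵀ = Mᵀy reads: 195·a = 215.
(Σx·x = 195, Σx·y = 215.)
a = 215/195 = 1.10256.

a = 1.103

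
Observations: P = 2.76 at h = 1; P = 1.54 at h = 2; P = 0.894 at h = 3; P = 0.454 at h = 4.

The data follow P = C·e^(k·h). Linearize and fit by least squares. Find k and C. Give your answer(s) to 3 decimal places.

k = -0.596, C = 5.083

Linearized form: ln P = k·h + ln C. From the 4 transformed points,
Σh = 10.0000, Σ(h)² = 30.0000, Σln P = 0.5453, Σh·ln P = -1.6160.
Equations: 30.0000·k + 10.0000·ln C = -1.6160;  10.0000·k + 4·ln C = 0.5453.
Δ = 30.0000·4 − (10.0000)² = 20.0000; k = (-1.6160·4 − 10.0000·0.5453)/20.0000 = -0.59585, ln C = (30.0000·0.5453 − 10.0000·-1.6160)/20.0000 = 1.62595, so C = exp(1.62595) = 5.08325.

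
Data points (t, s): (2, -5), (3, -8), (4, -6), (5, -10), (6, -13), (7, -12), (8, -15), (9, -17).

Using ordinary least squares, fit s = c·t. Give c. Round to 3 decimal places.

c = -1.912

Setting ∂/∂c … = 0 gives: 284·c = -543.
(Σt·t = 284, Σt·s = -543.)
Hence c = -543 / 284 ≈ -1.91197.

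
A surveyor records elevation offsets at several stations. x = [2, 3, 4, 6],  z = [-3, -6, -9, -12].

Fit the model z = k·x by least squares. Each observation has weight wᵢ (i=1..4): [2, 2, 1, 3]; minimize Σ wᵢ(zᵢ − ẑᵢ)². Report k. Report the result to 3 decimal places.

Entries of MᵀWM: Σwᵢ·x·x = 150.
Right-hand side: Σwᵢ·x·z = -300.
MᵀWM·[k]ᵀ = MᵀWz becomes [[150]]·[k]ᵀ = [-300]ᵀ.
k = (-300)/150 = -2.

k = -2.000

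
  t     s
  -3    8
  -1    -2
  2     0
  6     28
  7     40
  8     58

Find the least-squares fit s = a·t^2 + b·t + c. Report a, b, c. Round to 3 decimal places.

Sums needed: Σt^2·t^2 = 7891, Σt^2·t = 1051, Σt^2 = 163, Σt·t = 163, Σt = 19, Σ1 = 6.
And Σt^2·s = 6750, Σt·s = 890, Σs = 132.
So XᵀX·[a, b, c]ᵀ = Xᵀs: [[7891, 1051, 163]; [1051, 163, 19]; [163, 19, 6]]·[a, b, c]ᵀ = [6750, 890, 132]ᵀ.
Inverting the 3×3 Gram matrix, [a, b, c]ᵀ = [109385/105072, -86633/105072, -1461/398]ᵀ.

a = 1.041, b = -0.825, c = -3.671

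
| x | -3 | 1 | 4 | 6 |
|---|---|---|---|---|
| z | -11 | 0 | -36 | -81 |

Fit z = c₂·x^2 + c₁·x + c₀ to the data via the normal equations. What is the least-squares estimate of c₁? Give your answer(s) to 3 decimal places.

From the data, Σx^2·x^2 = 1634, Σx^2·x = 254, Σx^2 = 62, Σx·x = 62, Σx = 8, Σ1 = 4.
Right-hand side: Σx^2·z = -3591, Σx·z = -597, Σz = -128.
So AᵀA·[c₂, c₁, c₀]ᵀ = Aᵀz: [[1634, 254, 62]; [254, 62, 8]; [62, 8, 4]]·[c₂, c₁, c₀]ᵀ = [-3591, -597, -128]ᵀ.
Inverting the 3×3 Gram matrix, [c₂, c₁, c₀]ᵀ = [-1644/781, -2287/1562, 2777/781]ᵀ.

c₁ = -1.464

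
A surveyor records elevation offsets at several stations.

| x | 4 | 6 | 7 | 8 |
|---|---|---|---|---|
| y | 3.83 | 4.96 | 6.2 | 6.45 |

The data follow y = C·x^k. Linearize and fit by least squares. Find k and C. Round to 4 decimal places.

Linearized form: ln y = k·ln x + ln C. From the 4 transformed points,
XᵀX = [[13.2429, 7.2034]; [7.2034, 4]], rhs = [12.1576, 6.6329]ᵀ  (here Σln x = 7.2034, Σ(ln x)² = 13.2429, Σln y = 6.6329, Σln x·ln y = 12.1576).
Slope k = (n·Σln x·ln y − Σln x·Σln y)/(n·Σ(ln x)² − (Σln x)²) = (4·12.1576 − 7.2034·6.6329)/1.0824 = 0.78615; ln C = (Σln y − k·Σln x)/n = 0.24249, so C = exp(0.24249) = 1.27442.

k = 0.7861, C = 1.2744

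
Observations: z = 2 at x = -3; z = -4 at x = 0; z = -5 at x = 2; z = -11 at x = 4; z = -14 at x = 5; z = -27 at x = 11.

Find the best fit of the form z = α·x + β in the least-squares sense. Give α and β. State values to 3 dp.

α = -2.091, β = -3.210

From the data, Σx·x = 175, Σx = 19, Σ1 = 6.
And Σx·z = -427, Σz = -59.
Normal equations: [[175, 19]; [19, 6]]·[α, β]ᵀ = [-427, -59]ᵀ.
det = 175·6 − 19² = 689.
α = ((-427)·6 − 19·(-59))/689 = -1441/689; β = (175·(-59) − 19·(-427))/689 = -2212/689.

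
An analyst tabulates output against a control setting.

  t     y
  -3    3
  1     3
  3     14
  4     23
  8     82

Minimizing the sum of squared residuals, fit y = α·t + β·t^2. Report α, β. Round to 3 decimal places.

The normal system AᵀA·[α, β]ᵀ = Aᵀy is [[99, 577]; [577, 4515]]·[α, β]ᵀ = [784, 5772]ᵀ.
det = 99·4515 − 577² = 114056.
α = (784·4515 − 577·5772)/114056 = 52329/28514; β = (99·5772 − 577·784)/114056 = 29765/28514.

α = 1.835, β = 1.044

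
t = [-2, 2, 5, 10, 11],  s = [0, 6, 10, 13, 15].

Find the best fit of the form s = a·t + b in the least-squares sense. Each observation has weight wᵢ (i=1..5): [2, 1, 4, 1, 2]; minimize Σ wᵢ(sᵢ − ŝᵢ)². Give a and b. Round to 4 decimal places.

a = 1.1127, b = 3.3363

The normal equations are: 454·a + 50·b = 672;  50·a + 10·b = 89.
Eliminating b: 10·(row 1) − 50·(row 2) gives 2040·a = 10·672 − 50·89 = 2270, so a = 227/204.
Then b = (89 − 50·(227/204))/10 = 3403/1020.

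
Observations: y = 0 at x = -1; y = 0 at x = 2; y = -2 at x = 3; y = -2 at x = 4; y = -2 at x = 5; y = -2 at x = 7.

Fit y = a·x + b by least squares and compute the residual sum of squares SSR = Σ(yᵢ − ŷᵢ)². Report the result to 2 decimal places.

Sums needed: Σx·x = 104, Σx = 20, Σ1 = 6.
And Σx·y = -38, Σy = -8.
Eliminating b: 6·(row 1) − 20·(row 2) gives 224·a = 6·(-38) − 20·(-8) = -68, so a = -17/56.
Then b = ((-8) − 20·(-17/56))/6 = -9/28.
Residuals: 1/56, 13/14, -43/56, -13/28, -9/56, 25/56; SSR = 53/28.

SSR = 1.89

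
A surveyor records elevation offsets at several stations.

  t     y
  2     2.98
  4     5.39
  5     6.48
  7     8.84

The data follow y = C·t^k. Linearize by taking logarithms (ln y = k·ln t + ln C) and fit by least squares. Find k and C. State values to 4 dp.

k = 0.8638, C = 1.6312

Let Y = ln y. Fitting Y = k·ln t + ln C by least squares:
Σln t = 5.6348, Σ(ln t)² = 8.7791, Σln y = 6.8245, Σln t·ln y = 10.3404.
Equations: 8.7791·k + 5.6348·ln C = 10.3404;  5.6348·k + 4·ln C = 6.8245.
Solving (det = 3.3656): k = 0.86379, ln C = 0.48929, so C = exp(0.48929) = 1.63116.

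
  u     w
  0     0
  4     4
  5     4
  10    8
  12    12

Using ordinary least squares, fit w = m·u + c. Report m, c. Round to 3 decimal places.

Compute the Gram sums: Σu·u = 285, Σu = 31, Σ1 = 5.
And Σu·w = 260, Σw = 28.
So AᵀA·[m, c]ᵀ = Aᵀw: [[285, 31]; [31, 5]]·[m, c]ᵀ = [260, 28]ᵀ.
Δ = 285·5 − 31² = 464.
m = (260·5 − 31·28)/464 = 27/29; c = (285·28 − 31·260)/464 = -5/29.

m = 0.931, c = -0.172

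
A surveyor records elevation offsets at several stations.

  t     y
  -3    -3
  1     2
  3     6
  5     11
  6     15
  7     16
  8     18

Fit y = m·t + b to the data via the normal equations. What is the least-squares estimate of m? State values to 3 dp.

MᵀM·[m, b]ᵀ = Mᵀy reads: 193·m + 27·b = 430;  27·m + 7·b = 65.
Δ = 193·7 − 27² = 622.
m = (430·7 − 27·65)/622 = 1255/622; b = (193·65 − 27·430)/622 = 935/622.

m = 2.018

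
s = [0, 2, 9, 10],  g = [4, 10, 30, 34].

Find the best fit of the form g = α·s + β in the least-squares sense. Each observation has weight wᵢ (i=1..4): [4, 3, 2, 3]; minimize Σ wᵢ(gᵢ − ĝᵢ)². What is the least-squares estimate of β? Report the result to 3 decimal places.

β = 4.009

Entries of AᵀWA: Σwᵢ·s·s = 474, Σwᵢ·s = 54, Σwᵢ·1 = 12.
And Σwᵢ·s·g = 1620, Σwᵢ·g = 208.
So AᵀWA·[α, β]ᵀ = AᵀWg: [[474, 54]; [54, 12]]·[α, β]ᵀ = [1620, 208]ᵀ.
det = 474·12 − 54² = 2772.
α = (1620·12 − 54·208)/2772 = 228/77; β = (474·208 − 54·1620)/2772 = 926/231.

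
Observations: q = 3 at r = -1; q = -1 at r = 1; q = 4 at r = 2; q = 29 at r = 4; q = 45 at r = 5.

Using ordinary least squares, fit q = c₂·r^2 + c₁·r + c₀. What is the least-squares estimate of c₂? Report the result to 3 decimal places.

Normal-equation sums: Σr^2·r^2 = 899, Σr^2·r = 197, Σr^2 = 47, Σr·r = 47, Σr = 11, Σ1 = 5.
And Σr^2·q = 1607, Σr·q = 345, Σq = 80.
MᵀM·[c₂, c₁, c₀]ᵀ = Mᵀq becomes [[899, 197, 47]; [197, 47, 11]; [47, 11, 5]]·[c₂, c₁, c₀]ᵀ = [1607, 345, 80]ᵀ.
Solving the 3×3 system (Gaussian elimination) gives c₂ = 1021/462, c₁ = -767/462, c₀ = -37/33.

c₂ = 2.210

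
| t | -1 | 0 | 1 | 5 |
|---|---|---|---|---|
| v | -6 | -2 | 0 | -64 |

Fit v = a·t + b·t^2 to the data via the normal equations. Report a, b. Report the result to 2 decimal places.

a = 2.97, b = -3.15

Compute the Gram sums: Σt·t = 27, Σt·t^2 = 125, Σt^2·t^2 = 627.
And Σt·v = -314, Σt^2·v = -1606.
So XᵀX·[a, b]ᵀ = Xᵀv: [[27, 125]; [125, 627]]·[a, b]ᵀ = [-314, -1606]ᵀ.
Δ = 27·627 − 125² = 1304.
a = ((-314)·627 − 125·(-1606))/1304 = 484/163; b = (27·(-1606) − 125·(-314))/1304 = -514/163.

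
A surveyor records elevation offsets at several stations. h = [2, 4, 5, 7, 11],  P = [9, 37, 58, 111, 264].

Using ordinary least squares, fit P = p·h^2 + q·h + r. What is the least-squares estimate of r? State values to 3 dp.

Forming MᵀM = [[17939, 1871, 215]; [1871, 215, 29]; [215, 29, 5]] and MᵀP = [39461, 4137, 479]ᵀ gives MᵀM·[p, q, r]ᵀ = MᵀP.
Row-reducing yields p = 1120/561, q = 5871/2431, r = -29566/7293.

r = -4.054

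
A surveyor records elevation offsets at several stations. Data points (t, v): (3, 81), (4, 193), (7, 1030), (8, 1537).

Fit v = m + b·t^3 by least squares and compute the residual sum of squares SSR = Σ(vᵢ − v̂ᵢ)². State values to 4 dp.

SSR = 0.4772

Entries of MᵀM: Σ1 = 4, Σt^3 = 946, Σt^3·t^3 = 384618.
Right-hand side: Σv = 2841, Σt^3·v = 1154773.
Eliminating b: 384618·(row 1) − 946·(row 2) gives 643556·m = 384618·2841 − 946·1154773 = 284480, so m = 71120/160889.
Then b = (1154773 − 946·(71120/160889))/384618 = 965753/321778.
Residuals: -153553/321778, 76361/160889, 35821/321778, -17495/160889; SSR = 153553/321778.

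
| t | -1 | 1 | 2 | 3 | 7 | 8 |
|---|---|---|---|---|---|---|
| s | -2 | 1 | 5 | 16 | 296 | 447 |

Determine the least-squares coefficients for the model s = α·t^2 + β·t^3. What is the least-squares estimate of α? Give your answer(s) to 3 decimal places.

α = -0.938

Normal-equation sums: Σt^2·t^2 = 6596, Σt^2·t^3 = 49850, Σt^3·t^3 = 380588.
And Σt^2·s = 43275, Σt^3·s = 330867.
Normal equations: [[6596, 49850]; [49850, 380588]]·[α, β]ᵀ = [43275, 330867]ᵀ.
Determinant 6596·380588 − 49850² = 25335948.
α = (43275·380588 − 49850·330867)/25335948 = -3962375/4222658; β = (6596·330867 − 49850·43275)/25335948 = 4189997/4222658.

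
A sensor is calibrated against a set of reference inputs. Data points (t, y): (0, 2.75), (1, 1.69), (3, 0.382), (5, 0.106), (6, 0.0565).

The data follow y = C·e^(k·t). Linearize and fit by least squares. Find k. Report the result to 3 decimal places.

Let Y = ln y. Fitting Y = k·t + ln C by least squares:
Sums: Σt = 15.0000, Σ(t)² = 71.0000, Σln y = -4.5438, Σt·ln y = -30.8249.
Normal system: [[71.0000, 15.0000]; [15.0000, 5]]·[k, ln C]ᵀ = [-30.8249, -4.5438]ᵀ.
Solving (det = 130.0000): k = -0.66129, ln C = 1.07509.

k = -0.661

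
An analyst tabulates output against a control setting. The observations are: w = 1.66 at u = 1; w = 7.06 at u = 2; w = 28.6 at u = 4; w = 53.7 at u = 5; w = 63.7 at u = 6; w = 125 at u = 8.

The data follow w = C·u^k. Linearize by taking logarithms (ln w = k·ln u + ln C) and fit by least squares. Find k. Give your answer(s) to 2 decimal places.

k = 2.08

Let Y = ln w. Fitting Y = k·ln u + ln C by least squares:
Σln u = 7.5601, Σ(ln u)² = 12.5270, Σln w = 18.7806, Σln u·ln w = 29.8981.
Equations: 12.5270·k + 7.5601·ln C = 29.8981;  7.5601·k + 6·ln C = 18.7806.
Slope k = (n·Σln u·ln w − Σln u·Σln w)/(n·Σ(ln u)² − (Σln u)²) = (6·29.8981 − 7.5601·18.7806)/18.0074 = 2.07725; ln C = (Σln w − k·Σln u)/n = 0.51274.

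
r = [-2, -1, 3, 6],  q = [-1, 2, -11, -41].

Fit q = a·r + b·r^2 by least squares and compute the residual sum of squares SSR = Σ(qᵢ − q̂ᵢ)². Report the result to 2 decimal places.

The normal system MᵀM·[a, b]ᵀ = Mᵀq is [[50, 234]; [234, 1394]]·[a, b]ᵀ = [-279, -1577]ᵀ.
Determinant 50·1394 − 234² = 14944.
a = ((-279)·1394 − 234·(-1577))/14944 = -4977/3736; b = (50·(-1577) − 234·(-279))/14944 = -3391/3736.
Residuals: -63/1868, 2943/1868, 2177/1868, -619/1868; SSR = 7381/1868.

SSR = 3.95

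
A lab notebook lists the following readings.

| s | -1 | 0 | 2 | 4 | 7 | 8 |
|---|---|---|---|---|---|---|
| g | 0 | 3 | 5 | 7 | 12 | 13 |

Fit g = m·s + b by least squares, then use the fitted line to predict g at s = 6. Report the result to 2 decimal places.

Setting ∂/∂m … = 0 gives: 134·m + 20·b = 226;  20·m + 6·b = 40.
(Σs·s = 134, Σs = 20, Σ1 = 6, Σs·g = 226, Σg = 40.)
Eliminating b: 6·(row 1) − 20·(row 2) gives 404·m = 6·226 − 20·40 = 556, so m = 139/101.
Then b = (40 − 20·(139/101))/6 = 210/101.
At s = 6: ĝ = (139/101)·(6) + (210/101)·(1) = 1044/101.

ĝ = 10.34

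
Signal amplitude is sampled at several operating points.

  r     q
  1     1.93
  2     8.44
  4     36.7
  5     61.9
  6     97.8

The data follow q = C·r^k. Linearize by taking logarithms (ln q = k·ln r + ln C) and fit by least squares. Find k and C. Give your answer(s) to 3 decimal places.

k = 2.173, C = 1.894

Taking logs, ln q = k·ln r + ln C, so regress ln q on ln r.
Σln r = 5.4806, Σ(ln r)² = 8.2030, Σln q = 15.1017, Σln r·ln q = 21.3242.
Equations: 8.2030·k + 5.4806·ln C = 21.3242;  5.4806·k + 5·ln C = 15.1017.
Δ = 8.2030·5 − (5.4806)² = 10.9774; k = (21.3242·5 − 5.4806·15.1017)/10.9774 = 2.17303, ln C = (8.2030·15.1017 − 5.4806·21.3242)/10.9774 = 0.63843, so C = exp(0.63843) = 1.89351.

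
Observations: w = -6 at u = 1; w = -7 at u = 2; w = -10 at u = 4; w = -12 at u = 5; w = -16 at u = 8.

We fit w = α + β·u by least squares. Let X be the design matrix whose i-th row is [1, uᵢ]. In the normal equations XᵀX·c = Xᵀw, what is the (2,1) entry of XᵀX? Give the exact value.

20

Row 2 ↔ basis u, column 1 ↔ basis 1, so (XᵀX)_{2,1} = Σᵢ u = (1)·(1) + (2)·(1) + (4)·(1) + (5)·(1) + (8)·(1) = 20.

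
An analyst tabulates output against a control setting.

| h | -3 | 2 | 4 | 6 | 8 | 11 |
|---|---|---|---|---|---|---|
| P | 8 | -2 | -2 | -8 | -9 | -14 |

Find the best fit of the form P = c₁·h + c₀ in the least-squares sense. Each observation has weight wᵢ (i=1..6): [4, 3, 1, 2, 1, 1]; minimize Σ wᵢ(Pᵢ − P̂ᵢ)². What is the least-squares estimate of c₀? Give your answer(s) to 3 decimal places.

The normal equations are: 321·c₁ + 29·c₀ = -438;  29·c₁ + 12·c₀ = -15.
Eliminating c₀: 12·(row 1) − 29·(row 2) gives 3011·c₁ = 12·(-438) − 29·(-15) = -4821, so c₁ = -4821/3011.
Then c₀ = ((-15) − 29·(-4821/3011))/12 = 7887/3011.

c₀ = 2.619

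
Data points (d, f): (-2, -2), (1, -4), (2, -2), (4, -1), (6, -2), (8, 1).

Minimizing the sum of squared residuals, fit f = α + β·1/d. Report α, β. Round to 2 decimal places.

α = -1.27, β = -1.56

From the data, Σ1 = 6, Σ1/d = 37/24, Σ1/d·1/d = 925/576.
Right-hand side: Σf = -10, Σ1/d·f = -107/24.
Determinant 6·(925/576) − (37/24)² = 4181/576.
α = ((-10)·(925/576) − (37/24)·(-107/24))/(4181/576) = -143/113; β = (6·(-107/24) − (37/24)·(-10))/(4181/576) = -6528/4181.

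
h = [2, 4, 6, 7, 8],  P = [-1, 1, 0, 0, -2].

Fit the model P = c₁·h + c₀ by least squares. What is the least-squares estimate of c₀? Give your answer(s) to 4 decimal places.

c₀ = 0.3448

Setting ∂/∂c₁ … = 0 gives: 169·c₁ + 27·c₀ = -14;  27·c₁ + 5·c₀ = -2.
Δ = 169·5 − 27² = 116.
c₁ = ((-14)·5 − 27·(-2))/116 = -4/29; c₀ = (169·(-2) − 27·(-14))/116 = 10/29.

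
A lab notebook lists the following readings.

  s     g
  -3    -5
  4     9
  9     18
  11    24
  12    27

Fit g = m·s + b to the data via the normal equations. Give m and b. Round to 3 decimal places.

Forming XᵀX = [[371, 33]; [33, 5]] and Xᵀg = [801, 73]ᵀ gives XᵀX·[m, b]ᵀ = Xᵀg.
Determinant 371·5 − 33² = 766.
m = (801·5 − 33·73)/766 = 798/383; b = (371·73 − 33·801)/766 = 325/383.

m = 2.084, b = 0.849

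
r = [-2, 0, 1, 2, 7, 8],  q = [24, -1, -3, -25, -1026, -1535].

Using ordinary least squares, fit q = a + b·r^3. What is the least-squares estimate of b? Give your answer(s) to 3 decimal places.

b = -2.995

Setting ∂/∂a … = 0 gives: 6·a + 856·b = -2566;  856·a + 379922·b = -1138233.
(Σ1 = 6, Σr^3 = 856, Σr^3·r^3 = 379922, Σq = -2566, Σr^3·q = -1138233.)
Δ = 6·379922 − 856² = 1546796.
a = ((-2566)·379922 − 856·(-1138233))/1546796 = -138101/386699; b = (6·(-1138233) − 856·(-2566))/1546796 = -2316451/773398.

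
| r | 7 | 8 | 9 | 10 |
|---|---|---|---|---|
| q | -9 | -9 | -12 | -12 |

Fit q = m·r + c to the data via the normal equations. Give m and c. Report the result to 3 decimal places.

With design matrix M, MᵀM = [[294, 34]; [34, 4]] and Mᵀq = [-363, -42]ᵀ.
Δ = 294·4 − 34² = 20.
m = ((-363)·4 − 34·(-42))/20 = -6/5; c = (294·(-42) − 34·(-363))/20 = -3/10.

m = -1.200, c = -0.300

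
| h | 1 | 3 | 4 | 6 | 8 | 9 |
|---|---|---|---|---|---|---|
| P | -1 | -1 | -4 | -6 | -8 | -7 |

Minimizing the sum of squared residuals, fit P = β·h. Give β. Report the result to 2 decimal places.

β = -0.88

The normal equations are: 207·β = -183.
β = (-183)/207 = -0.884058.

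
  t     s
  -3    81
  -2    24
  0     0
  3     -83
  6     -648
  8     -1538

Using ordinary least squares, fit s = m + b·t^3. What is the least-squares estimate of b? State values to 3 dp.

b = -3.003

Sums needed: Σ1 = 6, Σt^3 = 720, Σt^3·t^3 = 310322.
Right-hand side: Σs = -2164, Σt^3·s = -932044.
So MᵀM·[m, b]ᵀ = Mᵀs: [[6, 720]; [720, 310322]]·[m, b]ᵀ = [-2164, -932044]ᵀ.
Δ = 6·310322 − 720² = 1343532.
m = ((-2164)·310322 − 720·(-932044))/1343532 = -116282/335883; b = (6·(-932044) − 720·(-2164))/1343532 = -336182/111961.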